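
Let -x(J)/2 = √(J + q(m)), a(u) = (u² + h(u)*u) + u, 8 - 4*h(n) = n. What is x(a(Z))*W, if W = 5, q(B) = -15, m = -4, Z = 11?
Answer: -5*√435 ≈ -104.28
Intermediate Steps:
h(n) = 2 - n/4
a(u) = u + u² + u*(2 - u/4) (a(u) = (u² + (2 - u/4)*u) + u = (u² + u*(2 - u/4)) + u = u + u² + u*(2 - u/4))
x(J) = -2*√(-15 + J) (x(J) = -2*√(J - 15) = -2*√(-15 + J))
x(a(Z))*W = -2*√(-15 + (¾)*11*(4 + 11))*5 = -2*√(-15 + (¾)*11*15)*5 = -2*√(-15 + 495/4)*5 = -√435*5 = -5*√435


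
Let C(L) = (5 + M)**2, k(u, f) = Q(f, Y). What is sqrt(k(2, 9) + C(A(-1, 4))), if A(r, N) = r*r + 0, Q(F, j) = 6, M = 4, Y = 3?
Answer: sqrt(87) ≈ 9.3274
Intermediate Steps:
A(r, N) = r**2 (A(r, N) = r**2 + 0 = r**2)
k(u, f) = 6
C(L) = 81 (C(L) = (5 + 4)**2 = 9**2 = 81)
sqrt(k(2, 9) + C(A(-1, 4))) = sqrt(6 + 81) = sqrt(87)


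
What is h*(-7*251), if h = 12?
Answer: -21084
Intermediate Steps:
h*(-7*251) = 12*(-7*251) = 12*(-1757) = -21084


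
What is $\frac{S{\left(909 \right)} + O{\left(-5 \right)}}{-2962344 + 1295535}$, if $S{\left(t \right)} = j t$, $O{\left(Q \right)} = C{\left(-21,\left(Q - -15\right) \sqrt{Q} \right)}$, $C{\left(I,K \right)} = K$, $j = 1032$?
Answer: $- \frac{2424}{4307} - \frac{10 i \sqrt{5}}{1666809} \approx -0.56281 - 1.3415 \cdot 10^{-5} i$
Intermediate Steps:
$O{\left(Q \right)} = \sqrt{Q} \left(15 + Q\right)$ ($O{\left(Q \right)} = \left(Q - -15\right) \sqrt{Q} = \left(Q + 15\right) \sqrt{Q} = \left(15 + Q\right) \sqrt{Q} = \sqrt{Q} \left(15 + Q\right)$)
$S{\left(t \right)} = 1032 t$
$\frac{S{\left(909 \right)} + O{\left(-5 \right)}}{-2962344 + 1295535} = \frac{1032 \cdot 909 + \sqrt{-5} \left(15 - 5\right)}{-2962344 + 1295535} = \frac{938088 + i \sqrt{5} \cdot 10}{-1666809} = \left(938088 + 10 i \sqrt{5}\right) \left(- \frac{1}{1666809}\right) = - \frac{2424}{4307} - \frac{10 i \sqrt{5}}{1666809}$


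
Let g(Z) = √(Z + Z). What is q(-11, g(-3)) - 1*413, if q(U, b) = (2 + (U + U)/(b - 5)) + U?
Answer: -12972/31 + 22*I*√6/31 ≈ -418.45 + 1.7383*I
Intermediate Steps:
g(Z) = √2*√Z (g(Z) = √(2*Z) = √2*√Z)
q(U, b) = 2 + U + 2*U/(-5 + b) (q(U, b) = (2 + (2*U)/(-5 + b)) + U = (2 + 2*U/(-5 + b)) + U = 2 + U + 2*U/(-5 + b))
q(-11, g(-3)) - 1*413 = (-10 - 3*(-11) + 2*(√2*√(-3)) - 11*√2*√(-3))/(-5 + √2*√(-3)) - 1*413 = (-10 + 33 + 2*(√2*(I*√3)) - 11*√2*I*√3)/(-5 + √2*(I*√3)) - 413 = (-10 + 33 + 2*(I*√6) - 11*I*√6)/(-5 + I*√6) - 413 = (-10 + 33 + 2*I*√6 - 11*I*√6)/(-5 + I*√6) - 413 = (23 - 9*I*√6)/(-5 + I*√6) - 413 = -413 + (23 - 9*I*√6)/(-5 + I*√6)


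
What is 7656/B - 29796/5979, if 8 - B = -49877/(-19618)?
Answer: 99425352900/71128177 ≈ 1397.8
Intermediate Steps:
B = 107067/19618 (B = 8 - (-49877)/(-19618) = 8 - (-49877)*(-1)/19618 = 8 - 1*49877/19618 = 8 - 49877/19618 = 107067/19618 ≈ 5.4576)
7656/B - 29796/5979 = 7656/(107067/19618) - 29796/5979 = 7656*(19618/107067) - 29796*1/5979 = 50065136/35689 - 9932/1993 = 99425352900/71128177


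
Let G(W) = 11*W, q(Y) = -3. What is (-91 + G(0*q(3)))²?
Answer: 8281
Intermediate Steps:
(-91 + G(0*q(3)))² = (-91 + 11*(0*(-3)))² = (-91 + 11*0)² = (-91 + 0)² = (-91)² = 8281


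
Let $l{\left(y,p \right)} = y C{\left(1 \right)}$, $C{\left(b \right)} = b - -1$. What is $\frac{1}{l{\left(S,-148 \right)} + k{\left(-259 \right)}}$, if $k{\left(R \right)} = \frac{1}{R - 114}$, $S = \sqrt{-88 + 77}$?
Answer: $- \frac{373}{6121677} - \frac{278258 i \sqrt{11}}{6121677} \approx -6.0931 \cdot 10^{-5} - 0.15076 i$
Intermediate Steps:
$C{\left(b \right)} = 1 + b$ ($C{\left(b \right)} = b + 1 = 1 + b$)
$S = i \sqrt{11}$ ($S = \sqrt{-11} = i \sqrt{11} \approx 3.3166 i$)
$l{\left(y,p \right)} = 2 y$ ($l{\left(y,p \right)} = y \left(1 + 1\right) = y 2 = 2 y$)
$k{\left(R \right)} = \frac{1}{-114 + R}$
$\frac{1}{l{\left(S,-148 \right)} + k{\left(-259 \right)}} = \frac{1}{2 i \sqrt{11} + \frac{1}{-114 - 259}} = \frac{1}{2 i \sqrt{11} + \frac{1}{-373}} = \frac{1}{2 i \sqrt{11} - \frac{1}{373}} = \frac{1}{- \frac{1}{373} + 2 i \sqrt{11}}$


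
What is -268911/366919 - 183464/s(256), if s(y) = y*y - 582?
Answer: -42391636255/11916428363 ≈ -3.5574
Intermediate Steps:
s(y) = -582 + y**2 (s(y) = y**2 - 582 = -582 + y**2)
-268911/366919 - 183464/s(256) = -268911/366919 - 183464/(-582 + 256**2) = -268911*1/366919 - 183464/(-582 + 65536) = -268911/366919 - 183464/64954 = -268911/366919 - 183464*1/64954 = -268911/366919 - 91732/32477 = -42391636255/11916428363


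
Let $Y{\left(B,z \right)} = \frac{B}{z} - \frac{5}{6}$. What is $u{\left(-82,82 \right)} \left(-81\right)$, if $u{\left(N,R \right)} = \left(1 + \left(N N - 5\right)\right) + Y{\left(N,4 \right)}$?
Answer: $-542592$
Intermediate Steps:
$Y{\left(B,z \right)} = - \frac{5}{6} + \frac{B}{z}$ ($Y{\left(B,z \right)} = \frac{B}{z} - \frac{5}{6} = - \frac{5}{6} + \frac{B}{z}$)
$u{\left(N,R \right)} = - \frac{29}{6} + N^{2} + \frac{N}{4}$ ($u{\left(N,R \right)} = \left(1 + \left(N N - 5\right)\right) + \left(- \frac{5}{6} + \frac{N}{4}\right) = \left(1 + \left(N^{2} - 5\right)\right) + \left(- \frac{5}{6} + N \frac{1}{4}\right) = \left(1 + \left(-5 + N^{2}\right)\right) + \left(- \frac{5}{6} + \frac{N}{4}\right) = \left(-4 + N^{2}\right) + \left(- \frac{5}{6} + \frac{N}{4}\right) = - \frac{29}{6} + N^{2} + \frac{N}{4}$)
$u{\left(-82,82 \right)} \left(-81\right) = \left(- \frac{29}{6} + \left(-82\right)^{2} + \frac{1}{4} \left(-82\right)\right) \left(-81\right) = \left(- \frac{29}{6} + 6724 - \frac{41}{2}\right) \left(-81\right) = \frac{20096}{3} \left(-81\right) = -542592$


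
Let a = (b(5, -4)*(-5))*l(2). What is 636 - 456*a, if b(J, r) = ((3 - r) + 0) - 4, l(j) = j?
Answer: 14316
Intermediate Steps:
b(J, r) = -1 - r (b(J, r) = (3 - r) - 4 = -1 - r)
a = -30 (a = ((-1 - 1*(-4))*(-5))*2 = ((-1 + 4)*(-5))*2 = (3*(-5))*2 = -15*2 = -30)
636 - 456*a = 636 - 456*(-30) = 636 + 13680 = 14316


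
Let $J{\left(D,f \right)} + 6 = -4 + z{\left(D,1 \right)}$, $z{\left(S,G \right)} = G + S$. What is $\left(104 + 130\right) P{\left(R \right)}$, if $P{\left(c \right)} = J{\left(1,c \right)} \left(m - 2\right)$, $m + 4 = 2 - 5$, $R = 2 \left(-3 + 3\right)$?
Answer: $16848$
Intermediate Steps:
$R = 0$ ($R = 2 \cdot 0 = 0$)
$m = -7$ ($m = -4 + \left(2 - 5\right) = -4 - 3 = -7$)
$J{\left(D,f \right)} = -9 + D$ ($J{\left(D,f \right)} = -6 + \left(-4 + \left(1 + D\right)\right) = -6 + \left(-3 + D\right) = -9 + D$)
$P{\left(c \right)} = 72$ ($P{\left(c \right)} = \left(-9 + 1\right) \left(-7 - 2\right) = \left(-8\right) \left(-9\right) = 72$)
$\left(104 + 130\right) P{\left(R \right)} = \left(104 + 130\right) 72 = 234 \cdot 72 = 16848$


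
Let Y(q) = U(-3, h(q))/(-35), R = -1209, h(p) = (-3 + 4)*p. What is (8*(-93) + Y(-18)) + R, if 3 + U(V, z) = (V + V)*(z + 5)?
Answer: -13686/7 ≈ -1955.1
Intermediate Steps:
h(p) = p (h(p) = 1*p = p)
U(V, z) = -3 + 2*V*(5 + z) (U(V, z) = -3 + (V + V)*(z + 5) = -3 + (2*V)*(5 + z) = -3 + 2*V*(5 + z))
Y(q) = 33/35 + 6*q/35 (Y(q) = (-3 + 10*(-3) + 2*(-3)*q)/(-35) = (-3 - 30 - 6*q)*(-1/35) = (-33 - 6*q)*(-1/35) = 33/35 + 6*q/35)
(8*(-93) + Y(-18)) + R = (8*(-93) + (33/35 + (6/35)*(-18))) - 1209 = (-744 + (33/35 - 108/35)) - 1209 = (-744 - 15/7) - 1209 = -5223/7 - 1209 = -13686/7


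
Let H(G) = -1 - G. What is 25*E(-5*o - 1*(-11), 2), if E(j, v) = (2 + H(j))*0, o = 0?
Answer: 0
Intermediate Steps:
E(j, v) = 0 (E(j, v) = (2 + (-1 - j))*0 = (1 - j)*0 = 0)
25*E(-5*o - 1*(-11), 2) = 25*0 = 0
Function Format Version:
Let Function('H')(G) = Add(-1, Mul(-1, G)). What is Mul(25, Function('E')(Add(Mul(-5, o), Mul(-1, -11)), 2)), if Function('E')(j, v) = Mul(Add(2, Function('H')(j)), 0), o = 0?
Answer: 0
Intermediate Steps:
Function('E')(j, v) = 0 (Function('E')(j, v) = Mul(Add(2, Add(-1, Mul(-1, j))), 0) = Mul(Add(1, Mul(-1, j)), 0) = 0)
Mul(25, Function('E')(Add(Mul(-5, o), Mul(-1, -11)), 2)) = Mul(25, 0) = 0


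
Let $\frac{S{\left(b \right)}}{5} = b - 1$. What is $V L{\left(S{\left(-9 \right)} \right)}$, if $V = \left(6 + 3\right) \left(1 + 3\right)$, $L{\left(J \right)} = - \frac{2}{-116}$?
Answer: $\frac{18}{29} \approx 0.62069$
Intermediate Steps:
$S{\left(b \right)} = -5 + 5 b$ ($S{\left(b \right)} = 5 \left(b - 1\right) = 5 \left(-1 + b\right) = -5 + 5 b$)
$L{\left(J \right)} = \frac{1}{58}$ ($L{\left(J \right)} = \left(-2\right) \left(- \frac{1}{116}\right) = \frac{1}{58}$)
$V = 36$ ($V = 9 \cdot 4 = 36$)
$V L{\left(S{\left(-9 \right)} \right)} = 36 \cdot \frac{1}{58} = \frac{18}{29}$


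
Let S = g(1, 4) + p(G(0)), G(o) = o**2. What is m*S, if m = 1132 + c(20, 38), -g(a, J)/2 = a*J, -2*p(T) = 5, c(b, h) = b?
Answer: -12096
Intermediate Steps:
p(T) = -5/2 (p(T) = -1/2*5 = -5/2)
g(a, J) = -2*J*a (g(a, J) = -2*a*J = -2*J*a)
S = -21/2 (S = -2*4*1 - 5/2 = -8 - 5/2 = -21/2 ≈ -10.500)
m = 1152 (m = 1132 + 20 = 1152)
m*S = 1152*(-21/2) = -12096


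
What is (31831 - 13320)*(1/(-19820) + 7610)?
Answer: 2792017813689/19820 ≈ 1.4087e+8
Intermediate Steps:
(31831 - 13320)*(1/(-19820) + 7610) = 18511*(-1/19820 + 7610) = 18511*(150830199/19820) = 2792017813689/19820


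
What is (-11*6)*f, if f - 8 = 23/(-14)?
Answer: -2937/7 ≈ -419.57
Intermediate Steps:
f = 89/14 (f = 8 + 23/(-14) = 8 + 23*(-1/14) = 8 - 23/14 = 89/14 ≈ 6.3571)
(-11*6)*f = -11*6*(89/14) = -66*89/14 = -2937/7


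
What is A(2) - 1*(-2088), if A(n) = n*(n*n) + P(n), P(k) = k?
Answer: 2098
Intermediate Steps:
A(n) = n + n³ (A(n) = n*(n*n) + n = n*n² + n = n³ + n = n + n³)
A(2) - 1*(-2088) = (2 + 2³) - 1*(-2088) = (2 + 8) + 2088 = 10 + 2088 = 2098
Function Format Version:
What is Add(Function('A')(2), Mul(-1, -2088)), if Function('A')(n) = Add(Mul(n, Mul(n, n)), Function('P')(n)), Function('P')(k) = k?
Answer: 2098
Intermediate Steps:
Function('A')(n) = Add(n, Pow(n, 3)) (Function('A')(n) = Add(Mul(n, Mul(n, n)), n) = Add(Mul(n, Pow(n, 2)), n) = Add(Pow(n, 3), n) = Add(n, Pow(n, 3)))
Add(Function('A')(2), Mul(-1, -2088)) = Add(Add(2, Pow(2, 3)), Mul(-1, -2088)) = Add(Add(2, 8), 2088) = Add(10, 2088) = 2098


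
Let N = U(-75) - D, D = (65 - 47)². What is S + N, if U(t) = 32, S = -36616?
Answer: -36908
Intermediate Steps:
D = 324 (D = 18² = 324)
N = -292 (N = 32 - 1*324 = 32 - 324 = -292)
S + N = -36616 - 292 = -36908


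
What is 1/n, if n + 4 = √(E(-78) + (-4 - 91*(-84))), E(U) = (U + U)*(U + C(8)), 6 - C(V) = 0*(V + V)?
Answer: 1/4714 + √4718/9428 ≈ 0.0074976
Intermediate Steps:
C(V) = 6 (C(V) = 6 - 0*(V + V) = 6 - 0*2*V = 6 - 1*0 = 6 + 0 = 6)
E(U) = 2*U*(6 + U) (E(U) = (U + U)*(U + 6) = (2*U)*(6 + U) = 2*U*(6 + U))
n = -4 + 2*√4718 (n = -4 + √(2*(-78)*(6 - 78) + (-4 - 91*(-84))) = -4 + √(2*(-78)*(-72) + (-4 + 7644)) = -4 + √(11232 + 7640) = -4 + √18872 = -4 + 2*√4718 ≈ 133.38)
1/n = 1/(-4 + 2*√4718)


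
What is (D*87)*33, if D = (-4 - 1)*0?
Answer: 0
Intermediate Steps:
D = 0 (D = -5*0 = 0)
(D*87)*33 = (0*87)*33 = 0*33 = 0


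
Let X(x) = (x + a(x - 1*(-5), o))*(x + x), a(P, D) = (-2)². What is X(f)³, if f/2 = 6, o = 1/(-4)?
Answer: 56623104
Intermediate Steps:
o = -¼ ≈ -0.25000
f = 12 (f = 2*6 = 12)
a(P, D) = 4
X(x) = 2*x*(4 + x) (X(x) = (x + 4)*(x + x) = (4 + x)*(2*x) = 2*x*(4 + x))
X(f)³ = (2*12*(4 + 12))³ = (2*12*16)³ = 384³ = 56623104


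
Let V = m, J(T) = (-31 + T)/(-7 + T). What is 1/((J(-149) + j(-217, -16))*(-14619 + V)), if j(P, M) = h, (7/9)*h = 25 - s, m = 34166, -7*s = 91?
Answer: 91/88958397 ≈ 1.0230e-6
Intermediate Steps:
s = -13 (s = -⅐*91 = -13)
J(T) = (-31 + T)/(-7 + T)
h = 342/7 (h = 9*(25 - 1*(-13))/7 = 9*(25 + 13)/7 = (9/7)*38 = 342/7 ≈ 48.857)
V = 34166
j(P, M) = 342/7
1/((J(-149) + j(-217, -16))*(-14619 + V)) = 1/(((-31 - 149)/(-7 - 149) + 342/7)*(-14619 + 34166)) = 1/((-180/(-156) + 342/7)*19547) = 1/((-1/156*(-180) + 342/7)*19547) = 1/((15/13 + 342/7)*19547) = 1/((4551/91)*19547) = 1/(88958397/91) = 91/88958397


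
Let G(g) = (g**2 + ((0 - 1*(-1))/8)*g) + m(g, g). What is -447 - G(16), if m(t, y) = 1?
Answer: -706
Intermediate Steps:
G(g) = 1 + g**2 + g/8 (G(g) = (g**2 + ((0 - 1*(-1))/8)*g) + 1 = (g**2 + ((0 + 1)*(1/8))*g) + 1 = (g**2 + (1*(1/8))*g) + 1 = (g**2 + g/8) + 1 = 1 + g**2 + g/8)
-447 - G(16) = -447 - (1 + 16**2 + (1/8)*16) = -447 - (1 + 256 + 2) = -447 - 1*259 = -447 - 259 = -706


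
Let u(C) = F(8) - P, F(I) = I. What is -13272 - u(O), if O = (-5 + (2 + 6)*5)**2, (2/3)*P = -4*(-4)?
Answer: -13256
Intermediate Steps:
P = 24 (P = 3*(-4*(-4))/2 = (3/2)*16 = 24)
O = 1225 (O = (-5 + 8*5)**2 = (-5 + 40)**2 = 35**2 = 1225)
u(C) = -16 (u(C) = 8 - 1*24 = 8 - 24 = -16)
-13272 - u(O) = -13272 - 1*(-16) = -13272 + 16 = -13256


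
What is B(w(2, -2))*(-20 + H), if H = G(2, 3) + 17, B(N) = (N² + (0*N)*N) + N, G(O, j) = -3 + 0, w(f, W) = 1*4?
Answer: -120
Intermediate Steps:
w(f, W) = 4
G(O, j) = -3
B(N) = N + N² (B(N) = (N² + 0*N) + N = (N² + 0) + N = N² + N = N + N²)
H = 14 (H = -3 + 17 = 14)
B(w(2, -2))*(-20 + H) = (4*(1 + 4))*(-20 + 14) = (4*5)*(-6) = 20*(-6) = -120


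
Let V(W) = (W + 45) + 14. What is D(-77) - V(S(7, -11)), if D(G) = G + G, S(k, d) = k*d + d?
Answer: -125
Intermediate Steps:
S(k, d) = d + d*k (S(k, d) = d*k + d = d + d*k)
V(W) = 59 + W (V(W) = (45 + W) + 14 = 59 + W)
D(G) = 2*G
D(-77) - V(S(7, -11)) = 2*(-77) - (59 - 11*(1 + 7)) = -154 - (59 - 11*8) = -154 - (59 - 88) = -154 - 1*(-29) = -154 + 29 = -125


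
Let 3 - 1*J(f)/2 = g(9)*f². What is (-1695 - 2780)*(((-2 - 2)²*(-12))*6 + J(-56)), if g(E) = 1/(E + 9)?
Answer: 60188750/9 ≈ 6.6876e+6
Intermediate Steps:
g(E) = 1/(9 + E)
J(f) = 6 - f²/9 (J(f) = 6 - 2*f²/(9 + 9) = 6 - 2*f²/18 = 6 - f²/9)
(-1695 - 2780)*(((-2 - 2)²*(-12))*6 + J(-56)) = (-1695 - 2780)*(((-2 - 2)²*(-12))*6 + (6 - ⅑*(-56)²)) = -4475*(((-4)²*(-12))*6 + (6 - ⅑*3136)) = -4475*((16*(-12))*6 + (6 - 3136/9)) = -4475*(-192*6 - 3082/9) = -4475*(-1152 - 3082/9) = -4475*(-13450/9) = 60188750/9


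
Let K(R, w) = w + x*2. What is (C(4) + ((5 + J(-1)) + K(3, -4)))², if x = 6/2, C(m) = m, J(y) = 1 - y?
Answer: 169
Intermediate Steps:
x = 3 (x = 6*(½) = 3)
K(R, w) = 6 + w (K(R, w) = w + 3*2 = w + 6 = 6 + w)
(C(4) + ((5 + J(-1)) + K(3, -4)))² = (4 + ((5 + (1 - 1*(-1))) + (6 - 4)))² = (4 + ((5 + (1 + 1)) + 2))² = (4 + ((5 + 2) + 2))² = (4 + (7 + 2))² = (4 + 9)² = 13² = 169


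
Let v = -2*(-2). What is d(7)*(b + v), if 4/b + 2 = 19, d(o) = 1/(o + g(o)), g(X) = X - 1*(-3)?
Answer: 72/289 ≈ 0.24914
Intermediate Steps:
g(X) = 3 + X (g(X) = X + 3 = 3 + X)
d(o) = 1/(3 + 2*o) (d(o) = 1/(o + (3 + o)) = 1/(3 + 2*o))
v = 4
b = 4/17 (b = 4/(-2 + 19) = 4/17 ≈ 0.23529)
d(7)*(b + v) = (4/17 + 4)/(3 + 2*7) = (72/17)/(3 + 14) = (72/17)/17 = (1/17)*(72/17) = 72/289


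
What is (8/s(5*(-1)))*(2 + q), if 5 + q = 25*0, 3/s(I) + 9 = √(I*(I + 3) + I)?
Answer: 72 - 8*√5 ≈ 54.111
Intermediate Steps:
s(I) = 3/(-9 + √(I + I*(3 + I))) (s(I) = 3/(-9 + √(I*(I + 3) + I)) = 3/(-9 + √(I*(3 + I) + I)) = 3/(-9 + √(I + I*(3 + I))))
q = -5 (q = -5 + 25*0 = -5 + 0 = -5)
(8/s(5*(-1)))*(2 + q) = (8/((3/(-9 + √((5*(-1))*(4 + 5*(-1)))))))*(2 - 5) = (8/((3/(-9 + √(-5*(4 - 5))))))*(-3) = (8/((3/(-9 + √(-5*(-1))))))*(-3) = (8/((3/(-9 + √5))))*(-3) = (8*(-3 + √5/3))*(-3) = (-24 + 8*√5/3)*(-3) = 72 - 8*√5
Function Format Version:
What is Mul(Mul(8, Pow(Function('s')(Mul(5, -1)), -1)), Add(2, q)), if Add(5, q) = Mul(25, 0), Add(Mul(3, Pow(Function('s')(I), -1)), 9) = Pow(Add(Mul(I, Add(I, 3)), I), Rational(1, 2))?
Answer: Add(72, Mul(-8, Pow(5, Rational(1, 2)))) ≈ 54.111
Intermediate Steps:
Function('s')(I) = Mul(3, Pow(Add(-9, Pow(Add(I, Mul(I, Add(3, I))), Rational(1, 2))), -1)) (Function('s')(I) = Mul(3, Pow(Add(-9, Pow(Add(Mul(I, Add(I, 3)), I), Rational(1, 2))), -1)) = Mul(3, Pow(Add(-9, Pow(Add(Mul(I, Add(3, I)), I), Rational(1, 2))), -1)) = Mul(3, Pow(Add(-9, Pow(Add(I, Mul(I, Add(3, I))), Rational(1, 2))), -1)))
q = -5 (q = Add(-5, Mul(25, 0)) = Add(-5, 0) = -5)
Mul(Mul(8, Pow(Function('s')(Mul(5, -1)), -1)), Add(2, q)) = Mul(Mul(8, Pow(Mul(3, Pow(Add(-9, Pow(Mul(Mul(5, -1), Add(4, Mul(5, -1))), Rational(1, 2))), -1)), -1)), Add(2, -5)) = Mul(Mul(8, Pow(Mul(3, Pow(Add(-9, Pow(Mul(-5, Add(4, -5)), Rational(1, 2))), -1)), -1)), -3) = Mul(Mul(8, Pow(Mul(3, Pow(Add(-9, Pow(Mul(-5, -1), Rational(1, 2))), -1)), -1)), -3) = Mul(Mul(8, Pow(Mul(3, Pow(Add(-9, Pow(5, Rational(1, 2))), -1)), -1)), -3) = Mul(Mul(8, Add(-3, Mul(Rational(1, 3), Pow(5, Rational(1, 2))))), -3) = Mul(Add(-24, Mul(Rational(8, 3), Pow(5, Rational(1, 2)))), -3) = Add(72, Mul(-8, Pow(5, Rational(1, 2))))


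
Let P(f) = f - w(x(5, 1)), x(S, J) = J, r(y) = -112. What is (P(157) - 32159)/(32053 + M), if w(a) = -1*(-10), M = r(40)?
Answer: -32012/31941 ≈ -1.0022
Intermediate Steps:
M = -112
w(a) = 10
P(f) = -10 + f (P(f) = f - 1*10 = f - 10 = -10 + f)
(P(157) - 32159)/(32053 + M) = ((-10 + 157) - 32159)/(32053 - 112) = (147 - 32159)/31941 = -32012*1/31941 = -32012/31941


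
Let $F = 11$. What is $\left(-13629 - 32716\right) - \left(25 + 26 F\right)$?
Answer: $-46656$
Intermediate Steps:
$\left(-13629 - 32716\right) - \left(25 + 26 F\right) = \left(-13629 - 32716\right) - 311 = -46345 - 311 = -46656$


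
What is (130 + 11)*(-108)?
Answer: -15228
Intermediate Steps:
(130 + 11)*(-108) = 141*(-108) = -15228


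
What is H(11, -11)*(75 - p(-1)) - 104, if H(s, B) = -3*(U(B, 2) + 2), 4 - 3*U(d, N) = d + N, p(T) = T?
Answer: -1548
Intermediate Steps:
U(d, N) = 4/3 - N/3 - d/3 (U(d, N) = 4/3 - (d + N)/3 = 4/3 - (N + d)/3 = 4/3 + (-N/3 - d/3) = 4/3 - N/3 - d/3)
H(s, B) = -8 + B (H(s, B) = -3*((4/3 - ⅓*2 - B/3) + 2) = -3*((4/3 - ⅔ - B/3) + 2) = -3*((⅔ - B/3) + 2) = -3*(8/3 - B/3) = -8 + B)
H(11, -11)*(75 - p(-1)) - 104 = (-8 - 11)*(75 - 1*(-1)) - 104 = -19*(75 + 1) - 104 = -19*76 - 104 = -1444 - 104 = -1548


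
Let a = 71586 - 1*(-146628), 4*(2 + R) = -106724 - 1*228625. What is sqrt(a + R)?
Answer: sqrt(537499)/2 ≈ 366.57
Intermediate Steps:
R = -335357/4 (R = -2 + (-106724 - 1*228625)/4 = -2 + (-106724 - 228625)/4 = -2 + (1/4)*(-335349) = -2 - 335349/4 = -335357/4 ≈ -83839.)
a = 218214 (a = 71586 + 146628 = 218214)
sqrt(a + R) = sqrt(218214 - 335357/4) = sqrt(537499/4) = sqrt(537499)/2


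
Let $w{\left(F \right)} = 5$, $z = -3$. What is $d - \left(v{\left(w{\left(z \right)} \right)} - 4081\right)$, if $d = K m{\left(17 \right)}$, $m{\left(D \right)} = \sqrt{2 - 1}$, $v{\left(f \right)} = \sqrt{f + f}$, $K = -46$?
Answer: $4035 - \sqrt{10} \approx 4031.8$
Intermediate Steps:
$v{\left(f \right)} = \sqrt{2} \sqrt{f}$ ($v{\left(f \right)} = \sqrt{2 f} = \sqrt{2} \sqrt{f}$)
$m{\left(D \right)} = 1$ ($m{\left(D \right)} = \sqrt{1} = 1$)
$d = -46$ ($d = \left(-46\right) 1 = -46$)
$d - \left(v{\left(w{\left(z \right)} \right)} - 4081\right) = -46 - \left(\sqrt{2} \sqrt{5} - 4081\right) = -46 - \left(\sqrt{10} - 4081\right) = -46 - \left(-4081 + \sqrt{10}\right) = -46 + \left(4081 - \sqrt{10}\right) = 4035 - \sqrt{10}$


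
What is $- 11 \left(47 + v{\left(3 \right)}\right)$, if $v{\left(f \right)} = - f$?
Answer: $-484$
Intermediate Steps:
$- 11 \left(47 + v{\left(3 \right)}\right) = - 11 \left(47 - 3\right) = \left(-11\right) 44 = -484$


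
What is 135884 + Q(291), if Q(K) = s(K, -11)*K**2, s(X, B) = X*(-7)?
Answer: -172359313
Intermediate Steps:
s(X, B) = -7*X
Q(K) = -7*K**3 (Q(K) = (-7*K)*K**2 = -7*K**3)
135884 + Q(291) = 135884 - 7*291**3 = 135884 - 7*24642171 = 135884 - 172495197 = -172359313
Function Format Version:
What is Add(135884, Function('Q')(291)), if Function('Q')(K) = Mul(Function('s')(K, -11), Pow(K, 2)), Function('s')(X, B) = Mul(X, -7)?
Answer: -172359313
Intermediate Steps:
Function('s')(X, B) = Mul(-7, X)
Function('Q')(K) = Mul(-7, Pow(K, 3)) (Function('Q')(K) = Mul(Mul(-7, K), Pow(K, 2)) = Mul(-7, Pow(K, 3)))
Add(135884, Function('Q')(291)) = Add(135884, Mul(-7, Pow(291, 3))) = Add(135884, Mul(-7, 24642171)) = Add(135884, -172495197) = -172359313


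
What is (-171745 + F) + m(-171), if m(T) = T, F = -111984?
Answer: -283900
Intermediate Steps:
(-171745 + F) + m(-171) = (-171745 - 111984) - 171 = -283729 - 171 = -283900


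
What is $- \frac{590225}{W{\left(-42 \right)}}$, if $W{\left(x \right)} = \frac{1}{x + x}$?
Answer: $49578900$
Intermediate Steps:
$W{\left(x \right)} = \frac{1}{2 x}$
$- \frac{590225}{W{\left(-42 \right)}} = - \frac{590225}{\frac{1}{2} \frac{1}{-42}} = - \frac{590225}{\frac{1}{2} \left(- \frac{1}{42}\right)} = - \frac{590225}{- \frac{1}{84}} = \left(-590225\right) \left(-84\right) = 49578900$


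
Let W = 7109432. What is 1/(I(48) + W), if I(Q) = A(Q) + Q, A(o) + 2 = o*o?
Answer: 1/7111782 ≈ 1.4061e-7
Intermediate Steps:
A(o) = -2 + o² (A(o) = -2 + o*o = -2 + o²)
I(Q) = -2 + Q + Q² (I(Q) = (-2 + Q²) + Q = -2 + Q + Q²)
1/(I(48) + W) = 1/((-2 + 48 + 48²) + 7109432) = 1/((-2 + 48 + 2304) + 7109432) = 1/(2350 + 7109432) = 1/7111782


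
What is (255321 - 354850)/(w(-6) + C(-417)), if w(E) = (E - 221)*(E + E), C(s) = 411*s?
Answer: 99529/168663 ≈ 0.59011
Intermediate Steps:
w(E) = 2*E*(-221 + E) (w(E) = (-221 + E)*(2*E) = 2*E*(-221 + E))
(255321 - 354850)/(w(-6) + C(-417)) = (255321 - 354850)/(2*(-6)*(-221 - 6) + 411*(-417)) = -99529/(2*(-6)*(-227) - 171387) = -99529/(2724 - 171387) = -99529/(-168663) = -99529*(-1/168663) = 99529/168663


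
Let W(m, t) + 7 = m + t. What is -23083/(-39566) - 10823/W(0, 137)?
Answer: -106305507/1285895 ≈ -82.670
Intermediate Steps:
W(m, t) = -7 + m + t (W(m, t) = -7 + (m + t) = -7 + m + t)
-23083/(-39566) - 10823/W(0, 137) = -23083/(-39566) - 10823/(-7 + 0 + 137) = -23083*(-1/39566) - 10823/130 = 23083/39566 - 10823*1/130 = 23083/39566 - 10823/130 = -106305507/1285895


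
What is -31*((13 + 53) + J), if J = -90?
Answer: 744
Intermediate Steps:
-31*((13 + 53) + J) = -31*((13 + 53) - 90) = -31*(66 - 90) = -31*(-24) = 744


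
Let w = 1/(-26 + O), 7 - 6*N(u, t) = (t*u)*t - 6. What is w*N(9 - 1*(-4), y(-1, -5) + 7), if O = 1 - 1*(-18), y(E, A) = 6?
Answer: 52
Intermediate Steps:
O = 19 (O = 1 + 18 = 19)
N(u, t) = 13/6 - u*t**2/6 (N(u, t) = 7/6 - ((t*u)*t - 6)/6 = 7/6 - (u*t**2 - 6)/6 = 7/6 - (-6 + u*t**2)/6 = 7/6 + (1 - u*t**2/6) = 13/6 - u*t**2/6)
w = -1/7 (w = 1/(-26 + 19) = 1/(-7) = -1/7 ≈ -0.14286)
w*N(9 - 1*(-4), y(-1, -5) + 7) = -(13/6 - (9 - 1*(-4))*(6 + 7)**2/6)/7 = -(13/6 - 1/6*(9 + 4)*13**2)/7 = -(13/6 - 1/6*13*169)/7 = -(13/6 - 2197/6)/7 = -1/7*(-364) = 52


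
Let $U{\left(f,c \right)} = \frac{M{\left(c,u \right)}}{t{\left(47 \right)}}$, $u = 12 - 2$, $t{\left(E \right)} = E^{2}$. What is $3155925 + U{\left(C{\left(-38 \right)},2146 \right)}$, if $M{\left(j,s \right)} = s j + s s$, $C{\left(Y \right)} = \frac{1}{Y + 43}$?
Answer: $\frac{6971459885}{2209} \approx 3.1559 \cdot 10^{6}$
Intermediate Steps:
$u = 10$ ($u = 12 - 2 = 10$)
$C{\left(Y \right)} = \frac{1}{43 + Y}$
$M{\left(j,s \right)} = s^{2} + j s$ ($M{\left(j,s \right)} = j s + s^{2} = s^{2} + j s$)
$U{\left(f,c \right)} = \frac{100}{2209} + \frac{10 c}{2209}$ ($U{\left(f,c \right)} = \frac{10 \left(c + 10\right)}{47^{2}} = \frac{10 \left(10 + c\right)}{2209} = \left(100 + 10 c\right) \frac{1}{2209} = \frac{100}{2209} + \frac{10 c}{2209}$)
$3155925 + U{\left(C{\left(-38 \right)},2146 \right)} = 3155925 + \left(\frac{100}{2209} + \frac{10}{2209} \cdot 2146\right) = 3155925 + \left(\frac{100}{2209} + \frac{21460}{2209}\right) = 3155925 + \frac{21560}{2209} = \frac{6971459885}{2209}$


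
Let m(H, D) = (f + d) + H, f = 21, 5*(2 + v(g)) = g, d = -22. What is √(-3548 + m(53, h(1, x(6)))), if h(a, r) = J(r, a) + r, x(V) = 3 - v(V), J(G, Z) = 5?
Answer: 2*I*√874 ≈ 59.127*I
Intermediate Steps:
v(g) = -2 + g/5
x(V) = 5 - V/5 (x(V) = 3 - (-2 + V/5) = 3 + (2 - V/5) = 5 - V/5)
h(a, r) = 5 + r
m(H, D) = -1 + H (m(H, D) = (21 - 22) + H = -1 + H)
√(-3548 + m(53, h(1, x(6)))) = √(-3548 + (-1 + 53)) = √(-3548 + 52) = √(-3496) = 2*I*√874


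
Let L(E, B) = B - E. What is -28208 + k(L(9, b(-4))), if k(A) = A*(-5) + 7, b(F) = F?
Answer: -28136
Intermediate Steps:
k(A) = 7 - 5*A (k(A) = -5*A + 7 = 7 - 5*A)
-28208 + k(L(9, b(-4))) = -28208 + (7 - 5*(-4 - 1*9)) = -28208 + (7 - 5*(-4 - 9)) = -28208 + (7 - 5*(-13)) = -28208 + (7 + 65) = -28208 + 72 = -28136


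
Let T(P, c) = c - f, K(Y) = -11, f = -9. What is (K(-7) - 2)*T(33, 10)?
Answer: -247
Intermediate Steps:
T(P, c) = 9 + c (T(P, c) = c - 1*(-9) = c + 9 = 9 + c)
(K(-7) - 2)*T(33, 10) = (-11 - 2)*(9 + 10) = -13*19 = -247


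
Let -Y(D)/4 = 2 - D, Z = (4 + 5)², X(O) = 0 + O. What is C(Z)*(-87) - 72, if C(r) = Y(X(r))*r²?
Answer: -180375084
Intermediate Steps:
X(O) = O
Z = 81 (Z = 9² = 81)
Y(D) = -8 + 4*D (Y(D) = -4*(2 - D) = -8 + 4*D)
C(r) = r²*(-8 + 4*r) (C(r) = (-8 + 4*r)*r² = r²*(-8 + 4*r))
C(Z)*(-87) - 72 = (4*81²*(-2 + 81))*(-87) - 72 = (4*6561*79)*(-87) - 72 = 2073276*(-87) - 72 = -180375012 - 72 = -180375084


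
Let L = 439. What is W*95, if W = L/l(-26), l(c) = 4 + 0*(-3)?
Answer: 41705/4 ≈ 10426.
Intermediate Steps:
l(c) = 4 (l(c) = 4 + 0 = 4)
W = 439/4 ≈ 109.75
W*95 = (439/4)*95 = 41705/4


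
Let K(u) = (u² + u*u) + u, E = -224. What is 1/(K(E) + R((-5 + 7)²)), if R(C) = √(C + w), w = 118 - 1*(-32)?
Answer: 7152/716115445 - √154/10025616230 ≈ 9.9860e-6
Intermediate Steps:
w = 150 (w = 118 + 32 = 150)
R(C) = √(150 + C) (R(C) = √(C + 150) = √(150 + C))
K(u) = u + 2*u² (K(u) = (u² + u²) + u = 2*u² + u = u + 2*u²)
1/(K(E) + R((-5 + 7)²)) = 1/(-224*(1 + 2*(-224)) + √(150 + (-5 + 7)²)) = 1/(-224*(1 - 448) + √(150 + 2²)) = 1/(-224*(-447) + √(150 + 4)) = 1/(100128 + √154)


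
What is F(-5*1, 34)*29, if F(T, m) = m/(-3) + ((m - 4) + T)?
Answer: 1189/3 ≈ 396.33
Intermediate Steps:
F(T, m) = -4 + T + 2*m/3 (F(T, m) = m*(-1/3) + ((-4 + m) + T) = -m/3 + (-4 + T + m) = -4 + T + 2*m/3)
F(-5*1, 34)*29 = (-4 - 5*1 + (2/3)*34)*29 = (-4 - 5 + 68/3)*29 = (41/3)*29 = 1189/3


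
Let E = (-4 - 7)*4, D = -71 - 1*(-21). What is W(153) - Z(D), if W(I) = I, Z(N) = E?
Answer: 197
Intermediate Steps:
D = -50 (D = -71 + 21 = -50)
E = -44 (E = -11*4 = -44)
Z(N) = -44
W(153) - Z(D) = 153 - 1*(-44) = 153 + 44 = 197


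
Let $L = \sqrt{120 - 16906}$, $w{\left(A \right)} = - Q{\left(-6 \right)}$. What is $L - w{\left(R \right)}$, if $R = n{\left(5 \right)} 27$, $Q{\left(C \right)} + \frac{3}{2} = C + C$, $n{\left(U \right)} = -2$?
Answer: $- \frac{27}{2} + i \sqrt{16786} \approx -13.5 + 129.56 i$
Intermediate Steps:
$Q{\left(C \right)} = - \frac{3}{2} + 2 C$ ($Q{\left(C \right)} = - \frac{3}{2} + \left(C + C\right) = - \frac{3}{2} + 2 C$)
$R = -54$ ($R = \left(-2\right) 27 = -54$)
$w{\left(A \right)} = \frac{27}{2}$ ($w{\left(A \right)} = - (- \frac{3}{2} + 2 \left(-6\right)) = - (- \frac{3}{2} - 12) = \left(-1\right) \left(- \frac{27}{2}\right) = \frac{27}{2}$)
$L = i \sqrt{16786}$ ($L = \sqrt{-16786} = i \sqrt{16786} \approx 129.56 i$)
$L - w{\left(R \right)} = i \sqrt{16786} - \frac{27}{2} = - \frac{27}{2} + i \sqrt{16786}$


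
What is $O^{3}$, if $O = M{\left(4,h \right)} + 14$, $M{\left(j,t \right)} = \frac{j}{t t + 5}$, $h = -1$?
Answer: $\frac{85184}{27} \approx 3155.0$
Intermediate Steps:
$M{\left(j,t \right)} = \frac{j}{5 + t^{2}}$ ($M{\left(j,t \right)} = \frac{j}{t^{2} + 5} = \frac{j}{5 + t^{2}}$)
$O = \frac{44}{3}$ ($O = \frac{4}{5 + \left(-1\right)^{2}} + 14 = \frac{4}{5 + 1} + 14 = \frac{4}{6} + 14 = 4 \cdot \frac{1}{6} + 14 = \frac{2}{3} + 14 = \frac{44}{3} \approx 14.667$)
$O^{3} = \left(\frac{44}{3}\right)^{3} = \frac{85184}{27}$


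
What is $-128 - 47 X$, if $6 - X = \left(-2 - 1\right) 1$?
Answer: $-551$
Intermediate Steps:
$X = 9$ ($X = 6 - \left(-2 - 1\right) 1 = 6 - \left(-3\right) 1 = 6 - -3 = 6 + 3 = 9$)
$-128 - 47 X = -128 - 423 = -551$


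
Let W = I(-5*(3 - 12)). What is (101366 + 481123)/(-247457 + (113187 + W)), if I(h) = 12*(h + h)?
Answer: -582489/133190 ≈ -4.3734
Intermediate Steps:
I(h) = 24*h (I(h) = 12*(2*h) = 24*h)
W = 1080 (W = 24*(-5*(3 - 12)) = 24*(-5*(-9)) = 24*45 = 1080)
(101366 + 481123)/(-247457 + (113187 + W)) = (101366 + 481123)/(-247457 + (113187 + 1080)) = 582489/(-247457 + 114267) = 582489/(-133190) = 582489*(-1/133190) = -582489/133190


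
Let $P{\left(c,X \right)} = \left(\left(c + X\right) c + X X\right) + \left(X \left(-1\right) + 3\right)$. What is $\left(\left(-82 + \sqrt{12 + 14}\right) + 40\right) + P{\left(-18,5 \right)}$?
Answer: $215 + \sqrt{26} \approx 220.1$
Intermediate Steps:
$P{\left(c,X \right)} = 3 + X^{2} - X + c \left(X + c\right)$ ($P{\left(c,X \right)} = \left(\left(X + c\right) c + X^{2}\right) - \left(-3 + X\right) = \left(c \left(X + c\right) + X^{2}\right) - \left(-3 + X\right) = \left(X^{2} + c \left(X + c\right)\right) - \left(-3 + X\right) = 3 + X^{2} - X + c \left(X + c\right)$)
$\left(\left(-82 + \sqrt{12 + 14}\right) + 40\right) + P{\left(-18,5 \right)} = \left(\left(-82 + \sqrt{12 + 14}\right) + 40\right) + \left(3 + 5^{2} + \left(-18\right)^{2} - 5 + 5 \left(-18\right)\right) = \left(\left(-82 + \sqrt{26}\right) + 40\right) + \left(3 + 25 + 324 - 5 - 90\right) = \left(-42 + \sqrt{26}\right) + 257 = 215 + \sqrt{26}$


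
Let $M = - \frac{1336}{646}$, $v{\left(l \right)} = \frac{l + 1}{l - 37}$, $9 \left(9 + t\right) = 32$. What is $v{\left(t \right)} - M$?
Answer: $\frac{134048}{61693} \approx 2.1728$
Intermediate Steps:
$t = - \frac{49}{9}$ ($t = -9 + \frac{1}{9} \cdot 32 = -9 + \frac{32}{9} = - \frac{49}{9} \approx -5.4444$)
$v{\left(l \right)} = \frac{1 + l}{-37 + l}$
$M = - \frac{668}{323}$ ($M = \left(-1336\right) \frac{1}{646} = - \frac{668}{323} \approx -2.0681$)
$v{\left(t \right)} - M = \frac{1 - \frac{49}{9}}{-37 - \frac{49}{9}} - - \frac{668}{323} = \frac{1}{- \frac{382}{9}} \left(- \frac{40}{9}\right) + \frac{668}{323} = \left(- \frac{9}{382}\right) \left(- \frac{40}{9}\right) + \frac{668}{323} = \frac{20}{191} + \frac{668}{323} = \frac{134048}{61693}$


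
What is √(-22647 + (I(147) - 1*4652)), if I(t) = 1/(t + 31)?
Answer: I*√864941338/178 ≈ 165.22*I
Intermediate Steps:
I(t) = 1/(31 + t)
√(-22647 + (I(147) - 1*4652)) = √(-22647 + (1/(31 + 147) - 1*4652)) = √(-22647 + (1/178 - 4652)) = √(-22647 - 828055/178) = √(-4859221/178) = I*√864941338/178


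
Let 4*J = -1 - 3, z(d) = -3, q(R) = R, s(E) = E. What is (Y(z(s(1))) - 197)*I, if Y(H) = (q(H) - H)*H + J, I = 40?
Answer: -7920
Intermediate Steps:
J = -1 (J = (-1 - 3)/4 = (¼)*(-4) = -1)
Y(H) = -1 (Y(H) = (H - H)*H - 1 = 0*H - 1 = 0 - 1 = -1)
(Y(z(s(1))) - 197)*I = (-1 - 197)*40 = -198*40 = -7920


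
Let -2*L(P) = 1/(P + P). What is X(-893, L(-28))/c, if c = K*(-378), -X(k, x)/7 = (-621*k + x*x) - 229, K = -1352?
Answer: -772604473/101756928 ≈ -7.5926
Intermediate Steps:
L(P) = -1/(4*P) (L(P) = -1/(2*(P + P)) = -1/(2*P)/2 = -1/(4*P))
X(k, x) = 1603 - 7*x² + 4347*k (X(k, x) = -7*((-621*k + x*x) - 229) = -7*((-621*k + x²) - 229) = -7*((x² - 621*k) - 229) = -7*(-229 + x² - 621*k) = 1603 - 7*x² + 4347*k)
c = 511056 (c = -1352*(-378) = 511056)
X(-893, L(-28))/c = (1603 - 7*(-¼/(-28))² + 4347*(-893))/511056 = (1603 - 7*(-¼*(-1/28))² - 3881871)*(1/511056) = (1603 - 7*(1/112)² - 3881871)*(1/511056) = (1603 - 7*1/12544 - 3881871)*(1/511056) = (1603 - 1/1792 - 3881871)*(1/511056) = -6953440257/1792*1/511056 = -772604473/101756928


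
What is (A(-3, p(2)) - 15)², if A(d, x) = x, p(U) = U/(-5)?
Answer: 5929/25 ≈ 237.16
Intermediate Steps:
p(U) = -U/5 (p(U) = U*(-⅕) = -U/5)
(A(-3, p(2)) - 15)² = (-⅕*2 - 15)² = (-⅖ - 15)² = (-77/5)² = 5929/25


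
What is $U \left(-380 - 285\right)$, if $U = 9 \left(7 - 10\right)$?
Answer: $17955$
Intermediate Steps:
$U = -27$ ($U = 9 \left(-3\right) = -27$)
$U \left(-380 - 285\right) = - 27 \left(-380 - 285\right) = \left(-27\right) \left(-665\right) = 17955$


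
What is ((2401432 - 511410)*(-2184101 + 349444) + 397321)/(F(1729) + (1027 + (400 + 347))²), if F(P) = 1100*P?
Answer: -1155847231711/1682992 ≈ -6.8678e+5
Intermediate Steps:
((2401432 - 511410)*(-2184101 + 349444) + 397321)/(F(1729) + (1027 + (400 + 347))²) = ((2401432 - 511410)*(-2184101 + 349444) + 397321)/(1100*1729 + (1027 + (400 + 347))²) = (1890022*(-1834657) + 397321)/(1901900 + (1027 + 747)²) = (-3467542092454 + 397321)/(1901900 + 1774²) = -3467541695133/(1901900 + 3147076) = -3467541695133/5048976 = -3467541695133*1/5048976 = -1155847231711/1682992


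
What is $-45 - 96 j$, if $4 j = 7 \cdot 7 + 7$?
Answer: $-1389$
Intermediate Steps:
$j = 14$ ($j = \frac{7 \cdot 7 + 7}{4} = \frac{49 + 7}{4} = \frac{1}{4} \cdot 56 = 14$)
$-45 - 96 j = -45 - 1344 = -1389$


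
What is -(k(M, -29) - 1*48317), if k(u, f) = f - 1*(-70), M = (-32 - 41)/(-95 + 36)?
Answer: 48276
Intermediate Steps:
M = 73/59 (M = -73/(-59) = -73*(-1/59) = 73/59 ≈ 1.2373)
k(u, f) = 70 + f (k(u, f) = f + 70 = 70 + f)
-(k(M, -29) - 1*48317) = -((70 - 29) - 1*48317) = -(41 - 48317) = -1*(-48276) = 48276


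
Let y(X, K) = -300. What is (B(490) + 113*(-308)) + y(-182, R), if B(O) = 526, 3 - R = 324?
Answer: -34578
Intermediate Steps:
R = -321 (R = 3 - 1*324 = 3 - 324 = -321)
(B(490) + 113*(-308)) + y(-182, R) = (526 + 113*(-308)) - 300 = (526 - 34804) - 300 = -34278 - 300 = -34578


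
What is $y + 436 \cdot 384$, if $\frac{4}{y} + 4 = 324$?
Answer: $\frac{13393921}{80} \approx 1.6742 \cdot 10^{5}$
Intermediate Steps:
$y = \frac{1}{80}$ ($y = \frac{4}{-4 + 324} = \frac{4}{320} = 4 \cdot \frac{1}{320} = \frac{1}{80} \approx 0.0125$)
$y + 436 \cdot 384 = \frac{1}{80} + 436 \cdot 384 = \frac{1}{80} + 167424 = \frac{13393921}{80}$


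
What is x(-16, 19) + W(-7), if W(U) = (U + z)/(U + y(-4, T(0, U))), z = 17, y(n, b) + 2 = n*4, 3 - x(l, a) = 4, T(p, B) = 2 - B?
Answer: -7/5 ≈ -1.4000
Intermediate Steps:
x(l, a) = -1 (x(l, a) = 3 - 1*4 = 3 - 4 = -1)
y(n, b) = -2 + 4*n (y(n, b) = -2 + n*4 = -2 + 4*n)
W(U) = (17 + U)/(-18 + U) (W(U) = (U + 17)/(U + (-2 + 4*(-4))) = (17 + U)/(U + (-2 - 16)) = (17 + U)/(U - 18) = (17 + U)/(-18 + U))
x(-16, 19) + W(-7) = -1 + (17 - 7)/(-18 - 7) = -1 + 10/(-25) = -1 - 1/25*10 = -1 - 2/5 = -7/5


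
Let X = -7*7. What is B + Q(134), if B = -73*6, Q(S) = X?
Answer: -487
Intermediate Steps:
X = -49
Q(S) = -49
B = -438
B + Q(134) = -438 - 49 = -487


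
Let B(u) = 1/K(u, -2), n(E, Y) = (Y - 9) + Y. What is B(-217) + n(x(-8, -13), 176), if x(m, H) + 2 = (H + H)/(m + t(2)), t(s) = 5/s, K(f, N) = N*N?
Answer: 1373/4 ≈ 343.25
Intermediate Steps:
K(f, N) = N²
x(m, H) = -2 + 2*H/(5/2 + m) (x(m, H) = -2 + (H + H)/(m + 5/2) = -2 + (2*H)/(m + 5*(½)) = -2 + (2*H)/(m + 5/2) = -2 + (2*H)/(5/2 + m) = -2 + 2*H/(5/2 + m))
n(E, Y) = -9 + 2*Y (n(E, Y) = (-9 + Y) + Y = -9 + 2*Y)
B(u) = ¼ (B(u) = 1/((-2)²) = 1/4 = ¼)
B(-217) + n(x(-8, -13), 176) = ¼ + (-9 + 2*176) = ¼ + (-9 + 352) = ¼ + 343 = 1373/4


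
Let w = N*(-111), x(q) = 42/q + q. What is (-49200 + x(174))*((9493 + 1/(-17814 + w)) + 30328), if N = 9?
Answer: -1065105279608584/545577 ≈ -1.9523e+9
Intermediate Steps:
x(q) = q + 42/q
w = -999 (w = 9*(-111) = -999)
(-49200 + x(174))*((9493 + 1/(-17814 + w)) + 30328) = (-49200 + (174 + 42/174))*((9493 + 1/(-17814 - 999)) + 30328) = (-49200 + (174 + 42*(1/174)))*((9493 + 1/(-18813)) + 30328) = (-49200 + (174 + 7/29))*((9493 - 1/18813) + 30328) = (-49200 + 5053/29)*(178591808/18813 + 30328) = -1421747/29*749152472/18813 = -1065105279608584/545577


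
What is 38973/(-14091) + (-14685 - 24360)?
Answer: -16673396/427 ≈ -39048.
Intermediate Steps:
38973/(-14091) + (-14685 - 24360) = 38973*(-1/14091) - 39045 = -1181/427 - 39045 = -16673396/427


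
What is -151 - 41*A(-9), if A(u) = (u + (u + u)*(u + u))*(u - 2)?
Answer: 141914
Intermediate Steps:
A(u) = (-2 + u)*(u + 4*u**2) (A(u) = (u + (2*u)*(2*u))*(-2 + u) = (u + 4*u**2)*(-2 + u) = (-2 + u)*(u + 4*u**2))
-151 - 41*A(-9) = -151 - (-369)*(-2 - 7*(-9) + 4*(-9)**2) = -151 - (-369)*(-2 + 63 + 4*81) = -151 - (-369)*(-2 + 63 + 324) = -151 - (-369)*385 = -151 - 41*(-3465) = -151 + 142065 = 141914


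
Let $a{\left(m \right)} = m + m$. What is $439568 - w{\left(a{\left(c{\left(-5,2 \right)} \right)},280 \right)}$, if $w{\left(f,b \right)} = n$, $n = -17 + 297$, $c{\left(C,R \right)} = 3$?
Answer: $439288$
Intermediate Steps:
$n = 280$
$a{\left(m \right)} = 2 m$
$w{\left(f,b \right)} = 280$
$439568 - w{\left(a{\left(c{\left(-5,2 \right)} \right)},280 \right)} = 439568 - 280 = 439288$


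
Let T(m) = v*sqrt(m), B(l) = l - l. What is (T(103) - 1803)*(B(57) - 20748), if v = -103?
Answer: 37408644 + 2137044*sqrt(103) ≈ 5.9097e+7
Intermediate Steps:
B(l) = 0
T(m) = -103*sqrt(m)
(T(103) - 1803)*(B(57) - 20748) = (-103*sqrt(103) - 1803)*(0 - 20748) = (-1803 - 103*sqrt(103))*(-20748) = 37408644 + 2137044*sqrt(103)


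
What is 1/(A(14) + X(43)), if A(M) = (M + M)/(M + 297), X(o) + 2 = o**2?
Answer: 311/574445 ≈ 0.00054139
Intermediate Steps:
X(o) = -2 + o**2
A(M) = 2*M/(297 + M) (A(M) = (2*M)/(297 + M) = 2*M/(297 + M))
1/(A(14) + X(43)) = 1/(2*14/(297 + 14) + (-2 + 43**2)) = 1/(2*14/311 + (-2 + 1849)) = 1/(2*14*(1/311) + 1847) = 1/(28/311 + 1847) = 1/(574445/311) = 311/574445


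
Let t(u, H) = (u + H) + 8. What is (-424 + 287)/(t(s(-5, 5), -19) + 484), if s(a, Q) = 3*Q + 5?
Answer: -137/493 ≈ -0.27789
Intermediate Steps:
s(a, Q) = 5 + 3*Q
t(u, H) = 8 + H + u (t(u, H) = (H + u) + 8 = 8 + H + u)
(-424 + 287)/(t(s(-5, 5), -19) + 484) = (-424 + 287)/((8 - 19 + (5 + 3*5)) + 484) = -137/((8 - 19 + (5 + 15)) + 484) = -137/((8 - 19 + 20) + 484) = -137/(9 + 484) = -137/493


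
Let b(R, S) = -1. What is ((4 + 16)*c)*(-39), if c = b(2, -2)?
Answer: 780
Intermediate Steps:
c = -1
((4 + 16)*c)*(-39) = ((4 + 16)*(-1))*(-39) = (20*(-1))*(-39) = -20*(-39) = 780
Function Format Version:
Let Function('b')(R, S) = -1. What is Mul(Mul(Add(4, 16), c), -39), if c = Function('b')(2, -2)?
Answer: 780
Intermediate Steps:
c = -1
Mul(Mul(Add(4, 16), c), -39) = Mul(Mul(Add(4, 16), -1), -39) = Mul(Mul(20, -1), -39) = Mul(-20, -39) = 780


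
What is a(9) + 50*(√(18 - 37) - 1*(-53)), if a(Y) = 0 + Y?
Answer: 2659 + 50*I*√19 ≈ 2659.0 + 217.95*I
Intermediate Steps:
a(Y) = Y
a(9) + 50*(√(18 - 37) - 1*(-53)) = 9 + 50*(√(18 - 37) - 1*(-53)) = 9 + 50*(√(-19) + 53) = 9 + 50*(I*√19 + 53) = 9 + 50*(53 + I*√19) = 9 + (2650 + 50*I*√19) = 2659 + 50*I*√19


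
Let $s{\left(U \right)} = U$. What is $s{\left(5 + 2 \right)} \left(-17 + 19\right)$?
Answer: $14$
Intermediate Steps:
$s{\left(5 + 2 \right)} \left(-17 + 19\right) = \left(5 + 2\right) \left(-17 + 19\right) = 7 \cdot 2 = 14$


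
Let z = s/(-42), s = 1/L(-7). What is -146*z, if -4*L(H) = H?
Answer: 292/147 ≈ 1.9864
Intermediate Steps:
L(H) = -H/4
s = 4/7 (s = 1/(-1/4*(-7)) = 1/(7/4) = 4/7 ≈ 0.57143)
z = -2/147 (z = (4/7)/(-42) = -1/42*4/7 = -2/147 ≈ -0.013605)
-146*z = -146*(-2/147) = 292/147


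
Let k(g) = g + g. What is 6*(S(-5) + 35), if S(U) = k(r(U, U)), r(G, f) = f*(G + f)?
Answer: 810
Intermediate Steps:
k(g) = 2*g
S(U) = 4*U**2 (S(U) = 2*(U*(U + U)) = 2*(U*(2*U)) = 2*(2*U**2) = 4*U**2)
6*(S(-5) + 35) = 6*(4*(-5)**2 + 35) = 6*(4*25 + 35) = 6*(100 + 35) = 6*135 = 810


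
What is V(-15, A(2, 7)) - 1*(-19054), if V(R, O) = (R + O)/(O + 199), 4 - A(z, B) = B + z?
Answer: 1848228/97 ≈ 19054.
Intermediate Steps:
A(z, B) = 4 - B - z (A(z, B) = 4 - (B + z) = 4 + (-B - z) = 4 - B - z)
V(R, O) = (O + R)/(199 + O)
V(-15, A(2, 7)) - 1*(-19054) = ((4 - 1*7 - 1*2) - 15)/(199 + (4 - 1*7 - 1*2)) - 1*(-19054) = ((4 - 7 - 2) - 15)/(199 + (4 - 7 - 2)) + 19054 = (-5 - 15)/(199 - 5) + 19054 = -20/194 + 19054 = (1/194)*(-20) + 19054 = -10/97 + 19054 = 1848228/97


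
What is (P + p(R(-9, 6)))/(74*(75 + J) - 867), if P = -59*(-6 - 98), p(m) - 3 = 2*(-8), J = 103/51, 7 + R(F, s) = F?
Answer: 312273/246455 ≈ 1.2671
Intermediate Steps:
R(F, s) = -7 + F
J = 103/51 (J = 103*(1/51) = 103/51 ≈ 2.0196)
p(m) = -13 (p(m) = 3 + 2*(-8) = 3 - 16 = -13)
P = 6136 (P = -59*(-104) = 6136)
(P + p(R(-9, 6)))/(74*(75 + J) - 867) = (6136 - 13)/(74*(75 + 103/51) - 867) = 6123/(74*(3928/51) - 867) = 6123/(290672/51 - 867) = 6123/(246455/51) = 6123*(51/246455) = 312273/246455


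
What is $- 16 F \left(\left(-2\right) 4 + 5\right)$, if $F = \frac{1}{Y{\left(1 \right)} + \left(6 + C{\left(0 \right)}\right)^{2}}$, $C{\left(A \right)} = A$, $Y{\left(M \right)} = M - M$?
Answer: $\frac{4}{3} \approx 1.3333$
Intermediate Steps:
$Y{\left(M \right)} = 0$
$F = \frac{1}{36}$ ($F = \frac{1}{0 + \left(6 + 0\right)^{2}} = \frac{1}{0 + 6^{2}} = \frac{1}{0 + 36} = \frac{1}{36} \approx 0.027778$)
$- 16 F \left(\left(-2\right) 4 + 5\right) = \left(-16\right) \frac{1}{36} \left(\left(-2\right) 4 + 5\right) = - \frac{4 \left(-8 + 5\right)}{9} = \left(- \frac{4}{9}\right) \left(-3\right) = \frac{4}{3}$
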